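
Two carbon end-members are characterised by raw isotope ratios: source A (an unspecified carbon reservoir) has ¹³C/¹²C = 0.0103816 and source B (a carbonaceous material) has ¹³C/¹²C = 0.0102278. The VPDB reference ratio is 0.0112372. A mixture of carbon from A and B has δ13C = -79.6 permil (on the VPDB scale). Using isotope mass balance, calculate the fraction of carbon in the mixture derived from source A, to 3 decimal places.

δ_A = (0.0103816/0.0112372 − 1)×1000 = (0.923860 − 1)×1000 = -76.140 permil
δ_B = (0.0102278/0.0112372 − 1)×1000 = (0.910173 − 1)×1000 = -89.827 permil
f_A = (δ_mix − δ_B)/(δ_A − δ_B) = (-79.6 − (-89.827))/(-76.140 − (-89.827))
f_A = 10.227 / 13.687 = 0.7472

0.747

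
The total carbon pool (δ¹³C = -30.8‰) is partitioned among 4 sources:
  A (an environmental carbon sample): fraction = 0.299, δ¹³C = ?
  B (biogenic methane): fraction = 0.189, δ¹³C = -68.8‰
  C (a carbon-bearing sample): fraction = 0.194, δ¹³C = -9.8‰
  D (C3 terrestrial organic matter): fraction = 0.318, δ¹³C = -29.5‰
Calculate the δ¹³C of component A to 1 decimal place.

Isotope mass balance: δ_bulk = Σ fᵢ·δᵢ.
-30.8 = 0.299×δ_A + 0.189×(-68.8) + 0.194×(-9.8) + 0.318×(-29.5)
0.299·δ_A = -30.8 − (-24.285) = -6.515
δ_A = -6.515 / 0.299 = -21.79‰

-21.8‰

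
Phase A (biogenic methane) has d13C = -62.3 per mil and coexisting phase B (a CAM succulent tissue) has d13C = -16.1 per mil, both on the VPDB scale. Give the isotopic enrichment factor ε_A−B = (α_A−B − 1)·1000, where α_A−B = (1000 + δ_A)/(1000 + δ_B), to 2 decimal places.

α_A−B = (1000 + -62.3) / (1000 + -16.1) = 937.7 / 983.9 = 0.953044
ε_A−B = (0.953044 − 1) × 1000 = -46.956 per mil
(The approximation ε ≈ δ_A − δ_B would give -46.2 per mil.)

-46.96 per mil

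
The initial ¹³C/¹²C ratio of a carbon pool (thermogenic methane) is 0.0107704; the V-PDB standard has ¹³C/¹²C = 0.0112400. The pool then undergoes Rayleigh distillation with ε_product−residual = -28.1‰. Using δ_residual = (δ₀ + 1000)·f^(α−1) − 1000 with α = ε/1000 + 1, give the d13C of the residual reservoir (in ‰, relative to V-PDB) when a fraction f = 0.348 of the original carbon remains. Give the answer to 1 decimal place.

-12.9‰

δ₀ = (0.0107704/0.0112400 − 1)×1000 = (0.958221 − 1)×1000 = -41.779‰
α − 1 = ε/1000 = -0.0281
f^(α−1) = 0.348^(-0.0281) = 1.030105
δ_res = (-41.779 + 1000) × 1.030105 − 1000 = 987.068 − 1000 = -12.93‰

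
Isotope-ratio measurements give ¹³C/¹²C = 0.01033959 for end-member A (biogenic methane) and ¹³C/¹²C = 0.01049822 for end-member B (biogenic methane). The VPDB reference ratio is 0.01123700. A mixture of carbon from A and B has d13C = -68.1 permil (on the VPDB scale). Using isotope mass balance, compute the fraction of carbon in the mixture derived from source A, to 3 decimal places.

0.167

δ_A = (0.01033959/0.01123700 − 1)×1000 = (0.920138 − 1)×1000 = -79.862 permil
δ_B = (0.01049822/0.01123700 − 1)×1000 = (0.934255 − 1)×1000 = -65.745 permil
f_A = (δ_mix − δ_B)/(δ_A − δ_B) = (-68.1 − (-65.745))/(-79.862 − (-65.745))
f_A = -2.355 / -14.117 = 0.1668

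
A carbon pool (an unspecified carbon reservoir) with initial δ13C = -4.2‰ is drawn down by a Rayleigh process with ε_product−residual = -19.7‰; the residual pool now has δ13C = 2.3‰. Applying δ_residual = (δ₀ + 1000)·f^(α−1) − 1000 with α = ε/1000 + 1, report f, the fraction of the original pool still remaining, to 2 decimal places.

0.72

α − 1 = ε/1000 = -0.0197
(δ_res + 1000)/(δ₀ + 1000) = (2.3 + 1000)/(-4.2 + 1000) = 1002.3/995.8 = 1.006527
f = 1.006527^(1/-0.0197) = exp(ln(1.006527)/-0.0197) = exp(0.00651/-0.0197)
f = exp(-0.3303) = 0.7187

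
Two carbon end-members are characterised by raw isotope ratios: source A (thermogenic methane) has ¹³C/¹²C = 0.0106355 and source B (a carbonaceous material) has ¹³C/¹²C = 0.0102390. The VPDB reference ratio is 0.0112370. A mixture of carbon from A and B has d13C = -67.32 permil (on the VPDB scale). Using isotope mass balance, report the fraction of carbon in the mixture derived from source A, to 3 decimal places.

0.609

δ_A = (0.0106355/0.0112370 − 1)×1000 = (0.946471 − 1)×1000 = -53.529 permil
δ_B = (0.0102390/0.0112370 − 1)×1000 = (0.911186 − 1)×1000 = -88.814 permil
f_A = (δ_mix − δ_B)/(δ_A − δ_B) = (-67.32 − (-88.814))/(-53.529 − (-88.814))
f_A = 21.494 / 35.285 = 0.6091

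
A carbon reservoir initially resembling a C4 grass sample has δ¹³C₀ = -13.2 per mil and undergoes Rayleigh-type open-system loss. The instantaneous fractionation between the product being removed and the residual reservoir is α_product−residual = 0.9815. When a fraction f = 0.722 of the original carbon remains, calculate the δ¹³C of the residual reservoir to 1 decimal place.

-7.2 per mil

Rayleigh residual: δ_res = (δ₀ + 1000)·f^(α−1) − 1000
α − 1 = -0.01850
f^(α−1) = 0.722^(-0.01850) = 1.006044
δ_res = (-13.2 + 1000) × 1.006044 − 1000 = 992.764 − 1000 = -7.24 per mil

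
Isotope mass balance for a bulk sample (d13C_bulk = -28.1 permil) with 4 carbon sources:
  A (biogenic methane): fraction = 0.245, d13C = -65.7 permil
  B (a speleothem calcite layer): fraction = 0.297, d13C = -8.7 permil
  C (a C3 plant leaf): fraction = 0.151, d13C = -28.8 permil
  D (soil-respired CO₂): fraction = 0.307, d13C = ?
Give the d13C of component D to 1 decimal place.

-16.5 permil

Isotope mass balance: δ_bulk = Σ fᵢ·δᵢ.
-28.1 = 0.245×(-65.7) + 0.297×(-8.7) + 0.151×(-28.8) + 0.307×δ_D
0.307·δ_D = -28.1 − (-23.029) = -5.071
δ_D = -5.071 / 0.307 = -16.52 permil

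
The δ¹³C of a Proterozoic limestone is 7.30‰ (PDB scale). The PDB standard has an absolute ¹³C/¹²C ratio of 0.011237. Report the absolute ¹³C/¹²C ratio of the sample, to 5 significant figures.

0.011319

R_sample = R_standard × (δ¹³C/1000 + 1)
R_sample = 0.011237 × (7.30/1000 + 1) = 0.011237 × 1.007300
R_sample = 0.0113190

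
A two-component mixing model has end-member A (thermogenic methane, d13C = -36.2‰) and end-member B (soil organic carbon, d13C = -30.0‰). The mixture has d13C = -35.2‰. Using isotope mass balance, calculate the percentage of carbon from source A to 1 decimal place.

83.9%

δ_mix = f_A·δ_A + (1 − f_A)·δ_B  ⇒  f_A = (δ_mix − δ_B)/(δ_A − δ_B)
f_A = (-35.2 − (-30.0)) / (-36.2 − (-30.0))
f_A = -5.2 / -6.2 = 0.8387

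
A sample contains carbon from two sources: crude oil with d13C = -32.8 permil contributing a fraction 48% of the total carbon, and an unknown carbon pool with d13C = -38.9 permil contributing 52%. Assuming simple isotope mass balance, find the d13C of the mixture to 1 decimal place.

-36.0 permil

δ_mix = f_A·δ_A + f_B·δ_B
δ_mix = 0.48 × (-32.8) + 0.52 × (-38.9)
δ_mix = -15.74 + -20.23 = -35.97 permil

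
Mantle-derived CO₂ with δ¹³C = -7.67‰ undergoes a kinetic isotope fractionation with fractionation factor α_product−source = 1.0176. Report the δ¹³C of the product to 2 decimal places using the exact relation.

9.80‰

δ_product = (δ_source + 1000)·α − 1000
δ_product = (-7.67 + 1000) × 1.0176 − 1000
δ_product = 1009.795 − 1000 = 9.795‰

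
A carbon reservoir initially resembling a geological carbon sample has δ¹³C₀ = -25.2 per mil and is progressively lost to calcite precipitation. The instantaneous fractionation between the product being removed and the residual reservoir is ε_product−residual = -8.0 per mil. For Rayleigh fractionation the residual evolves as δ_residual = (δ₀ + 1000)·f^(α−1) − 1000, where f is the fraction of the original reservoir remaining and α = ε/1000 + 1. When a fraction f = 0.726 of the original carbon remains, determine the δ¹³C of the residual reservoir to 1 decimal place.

Rayleigh residual: δ_res = (δ₀ + 1000)·f^(α−1) − 1000
α = ε/1000 + 1 = 0.99200, so α − 1 = -0.00800
f^(α−1) = 0.726^(-0.00800) = 1.002565
δ_res = (-25.2 + 1000) × 1.002565 − 1000 = 977.300 − 1000 = -22.70 per mil

-22.7 per mil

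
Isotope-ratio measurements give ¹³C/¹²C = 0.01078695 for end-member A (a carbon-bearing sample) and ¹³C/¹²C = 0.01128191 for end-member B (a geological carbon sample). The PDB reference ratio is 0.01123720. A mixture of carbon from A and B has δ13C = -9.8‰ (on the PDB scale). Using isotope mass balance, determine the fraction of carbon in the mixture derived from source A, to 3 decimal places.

δ_A = (0.01078695/0.01123720 − 1)×1000 = (0.959932 − 1)×1000 = -40.068‰
δ_B = (0.01128191/0.01123720 − 1)×1000 = (1.003979 − 1)×1000 = 3.979‰
f_A = (δ_mix − δ_B)/(δ_A − δ_B) = (-9.8 − (3.979))/(-40.068 − (3.979))
f_A = -13.779 / -44.047 = 0.3128

0.313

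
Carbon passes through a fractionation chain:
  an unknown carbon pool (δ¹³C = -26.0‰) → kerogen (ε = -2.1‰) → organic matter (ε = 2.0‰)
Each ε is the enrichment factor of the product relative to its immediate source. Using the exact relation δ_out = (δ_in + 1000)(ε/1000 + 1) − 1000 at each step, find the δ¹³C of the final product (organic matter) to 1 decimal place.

-26.1‰

step 1: δ = (-26.00 + 1000)·(-2.1/1000 + 1) − 1000 = -28.05‰
step 2: δ = (-28.05 + 1000)·(2.0/1000 + 1) − 1000 = -26.10‰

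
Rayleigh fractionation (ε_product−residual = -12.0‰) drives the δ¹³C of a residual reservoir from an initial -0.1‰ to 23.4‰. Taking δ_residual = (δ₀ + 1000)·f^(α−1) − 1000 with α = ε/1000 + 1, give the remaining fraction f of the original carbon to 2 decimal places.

0.14

α − 1 = ε/1000 = -0.0120
(δ_res + 1000)/(δ₀ + 1000) = (23.4 + 1000)/(-0.1 + 1000) = 1023.4/999.9 = 1.023502
f = 1.023502^(1/-0.0120) = exp(ln(1.023502)/-0.0120) = exp(0.02323/-0.0120)
f = exp(-1.9359) = 0.1443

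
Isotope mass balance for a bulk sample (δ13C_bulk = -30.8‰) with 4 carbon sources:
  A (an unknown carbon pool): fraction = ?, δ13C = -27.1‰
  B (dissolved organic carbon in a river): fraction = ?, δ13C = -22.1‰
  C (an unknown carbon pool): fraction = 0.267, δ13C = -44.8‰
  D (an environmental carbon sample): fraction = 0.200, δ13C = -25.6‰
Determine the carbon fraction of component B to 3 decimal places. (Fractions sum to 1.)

Let f_B and f_A be the unknown fractions; fractions sum to 1 so f_B + f_A = 0.533.
Mass balance: Σ fᵢ·δᵢ = δ_bulk ⇒ f_B·(-22.1) + f_A·(-27.1) = -30.8 − (-17.082) = -13.718
Substitute f_A = 0.533 − f_B:
f_B·(-22.1 − -27.1) = -13.718 − 0.533×(-27.1) = 0.726
f_B = 0.726 / 5.0 = 0.1452

0.145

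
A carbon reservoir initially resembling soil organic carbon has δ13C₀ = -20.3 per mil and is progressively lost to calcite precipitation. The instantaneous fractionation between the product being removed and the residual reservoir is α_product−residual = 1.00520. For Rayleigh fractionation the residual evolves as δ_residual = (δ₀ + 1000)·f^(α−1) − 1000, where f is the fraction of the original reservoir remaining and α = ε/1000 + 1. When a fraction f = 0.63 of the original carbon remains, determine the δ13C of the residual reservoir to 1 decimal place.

Rayleigh residual: δ_res = (δ₀ + 1000)·f^(α−1) − 1000
α − 1 = 0.00520
f^(α−1) = 0.63^(0.00520) = 0.997600
δ_res = (-20.3 + 1000) × 0.997600 − 1000 = 977.349 − 1000 = -22.65 per mil

-22.7 per mil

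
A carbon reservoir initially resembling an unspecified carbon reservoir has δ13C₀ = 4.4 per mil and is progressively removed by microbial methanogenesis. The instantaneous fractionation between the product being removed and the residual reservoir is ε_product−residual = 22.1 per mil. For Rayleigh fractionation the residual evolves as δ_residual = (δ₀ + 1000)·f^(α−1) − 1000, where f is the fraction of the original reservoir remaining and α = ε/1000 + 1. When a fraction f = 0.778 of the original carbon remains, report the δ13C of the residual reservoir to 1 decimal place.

Rayleigh residual: δ_res = (δ₀ + 1000)·f^(α−1) − 1000
α = ε/1000 + 1 = 1.02210, so α − 1 = 0.02210
f^(α−1) = 0.778^(0.02210) = 0.994468
δ_res = (4.4 + 1000) × 0.994468 − 1000 = 998.843 − 1000 = -1.16 per mil

-1.2 per mil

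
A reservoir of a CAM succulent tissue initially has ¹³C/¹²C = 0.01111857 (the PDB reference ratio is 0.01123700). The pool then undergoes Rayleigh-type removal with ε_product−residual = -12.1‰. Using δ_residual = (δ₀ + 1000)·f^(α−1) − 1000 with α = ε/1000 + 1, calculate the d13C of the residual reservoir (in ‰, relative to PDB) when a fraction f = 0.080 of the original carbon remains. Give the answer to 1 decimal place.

20.2‰

δ₀ = (0.01111857/0.01123700 − 1)×1000 = (0.989461 − 1)×1000 = -10.539‰
α − 1 = ε/1000 = -0.0121
f^(α−1) = 0.080^(-0.0121) = 1.031033
δ_res = (-10.539 + 1000) × 1.031033 − 1000 = 1020.167 − 1000 = 20.17‰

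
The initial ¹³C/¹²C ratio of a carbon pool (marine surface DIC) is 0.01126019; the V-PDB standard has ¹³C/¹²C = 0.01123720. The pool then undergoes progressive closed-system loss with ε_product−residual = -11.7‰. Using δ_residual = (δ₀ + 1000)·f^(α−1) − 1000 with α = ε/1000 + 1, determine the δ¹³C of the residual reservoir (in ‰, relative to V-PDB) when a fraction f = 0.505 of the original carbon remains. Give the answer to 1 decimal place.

δ₀ = (0.01126019/0.01123720 − 1)×1000 = (1.002046 − 1)×1000 = 2.046‰
α − 1 = ε/1000 = -0.0117
f^(α−1) = 0.505^(-0.0117) = 1.008025
δ_res = (2.046 + 1000) × 1.008025 − 1000 = 1010.088 − 1000 = 10.09‰

10.1‰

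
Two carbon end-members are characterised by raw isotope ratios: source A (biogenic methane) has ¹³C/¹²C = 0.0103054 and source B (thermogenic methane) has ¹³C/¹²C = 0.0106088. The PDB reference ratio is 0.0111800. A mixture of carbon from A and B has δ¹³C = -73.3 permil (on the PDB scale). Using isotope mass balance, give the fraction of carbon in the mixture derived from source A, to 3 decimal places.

δ_A = (0.0103054/0.0111800 − 1)×1000 = (0.921771 − 1)×1000 = -78.229 permil
δ_B = (0.0106088/0.0111800 − 1)×1000 = (0.948909 − 1)×1000 = -51.091 permil
f_A = (δ_mix − δ_B)/(δ_A − δ_B) = (-73.3 − (-51.091))/(-78.229 − (-51.091))
f_A = -22.209 / -27.138 = 0.8184

0.818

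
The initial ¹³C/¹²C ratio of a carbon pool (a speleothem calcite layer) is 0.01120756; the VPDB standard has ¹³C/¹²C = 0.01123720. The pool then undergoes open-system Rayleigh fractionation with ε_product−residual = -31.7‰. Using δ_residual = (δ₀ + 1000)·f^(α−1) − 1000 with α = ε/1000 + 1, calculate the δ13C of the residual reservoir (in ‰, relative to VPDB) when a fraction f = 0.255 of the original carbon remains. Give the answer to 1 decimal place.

δ₀ = (0.01120756/0.01123720 − 1)×1000 = (0.997362 − 1)×1000 = -2.638‰
α − 1 = ε/1000 = -0.0317
f^(α−1) = 0.255^(-0.0317) = 1.044270
δ_res = (-2.638 + 1000) × 1.044270 − 1000 = 1041.515 − 1000 = 41.52‰

41.5‰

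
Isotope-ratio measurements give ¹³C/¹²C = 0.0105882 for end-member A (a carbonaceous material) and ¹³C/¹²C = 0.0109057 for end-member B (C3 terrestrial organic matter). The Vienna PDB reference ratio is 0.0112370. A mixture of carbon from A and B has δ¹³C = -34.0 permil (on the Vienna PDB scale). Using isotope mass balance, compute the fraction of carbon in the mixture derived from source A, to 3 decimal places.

δ_A = (0.0105882/0.0112370 − 1)×1000 = (0.942262 − 1)×1000 = -57.738 permil
δ_B = (0.0109057/0.0112370 − 1)×1000 = (0.970517 − 1)×1000 = -29.483 permil
f_A = (δ_mix − δ_B)/(δ_A − δ_B) = (-34.0 − (-29.483))/(-57.738 − (-29.483))
f_A = -4.517 / -28.255 = 0.1599

0.160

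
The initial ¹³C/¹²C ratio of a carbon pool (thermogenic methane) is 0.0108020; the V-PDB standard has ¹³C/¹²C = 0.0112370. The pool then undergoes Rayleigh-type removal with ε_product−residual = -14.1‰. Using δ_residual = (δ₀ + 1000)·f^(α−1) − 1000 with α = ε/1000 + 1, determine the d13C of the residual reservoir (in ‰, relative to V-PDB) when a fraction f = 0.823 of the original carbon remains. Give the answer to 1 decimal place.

δ₀ = (0.0108020/0.0112370 − 1)×1000 = (0.961289 − 1)×1000 = -38.711‰
α − 1 = ε/1000 = -0.0141
f^(α−1) = 0.823^(-0.0141) = 1.002750
δ_res = (-38.711 + 1000) × 1.002750 − 1000 = 963.933 − 1000 = -36.07‰

-36.1‰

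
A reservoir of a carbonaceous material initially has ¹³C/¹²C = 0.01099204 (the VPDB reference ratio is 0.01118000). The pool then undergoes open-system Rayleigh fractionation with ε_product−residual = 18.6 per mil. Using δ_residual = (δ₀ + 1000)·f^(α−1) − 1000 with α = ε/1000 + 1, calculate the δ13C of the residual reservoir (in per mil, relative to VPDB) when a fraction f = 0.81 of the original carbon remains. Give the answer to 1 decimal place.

δ₀ = (0.01099204/0.01118000 − 1)×1000 = (0.983188 − 1)×1000 = -16.812 per mil
α − 1 = ε/1000 = 0.0186
f^(α−1) = 0.81^(0.0186) = 0.996088
δ_res = (-16.812 + 1000) × 0.996088 − 1000 = 979.342 − 1000 = -20.66 per mil

-20.7 per mil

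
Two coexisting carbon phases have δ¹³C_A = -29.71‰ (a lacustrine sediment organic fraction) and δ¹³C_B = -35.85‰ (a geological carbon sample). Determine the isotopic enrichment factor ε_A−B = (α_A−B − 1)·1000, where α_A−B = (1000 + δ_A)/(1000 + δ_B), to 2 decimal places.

α_A−B = (1000 + -29.71) / (1000 + -35.85) = 970.29 / 964.15 = 1.006368
ε_A−B = (1.006368 − 1) × 1000 = 6.368‰
(The approximation ε ≈ δ_A − δ_B would give 6.14‰.)

6.37‰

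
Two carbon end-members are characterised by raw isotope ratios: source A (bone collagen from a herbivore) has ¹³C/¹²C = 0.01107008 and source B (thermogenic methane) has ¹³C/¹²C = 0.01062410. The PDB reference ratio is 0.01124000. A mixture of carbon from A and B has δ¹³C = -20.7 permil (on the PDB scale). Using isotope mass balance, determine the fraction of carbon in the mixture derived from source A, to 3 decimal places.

δ_A = (0.01107008/0.01124000 − 1)×1000 = (0.984883 − 1)×1000 = -15.117 permil
δ_B = (0.01062410/0.01124000 − 1)×1000 = (0.945205 − 1)×1000 = -54.795 permil
f_A = (δ_mix − δ_B)/(δ_A − δ_B) = (-20.7 − (-54.795))/(-15.117 − (-54.795))
f_A = 34.095 / 39.678 = 0.8593

0.859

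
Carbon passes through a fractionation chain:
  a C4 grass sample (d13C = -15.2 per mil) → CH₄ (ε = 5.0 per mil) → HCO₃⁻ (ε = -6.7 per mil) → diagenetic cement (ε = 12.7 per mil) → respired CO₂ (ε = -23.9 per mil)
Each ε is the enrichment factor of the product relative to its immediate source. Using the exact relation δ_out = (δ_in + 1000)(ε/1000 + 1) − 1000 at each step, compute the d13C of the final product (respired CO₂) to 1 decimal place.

step 1: δ = (-15.20 + 1000)·(5.0/1000 + 1) − 1000 = -10.28 per mil
step 2: δ = (-10.28 + 1000)·(-6.7/1000 + 1) − 1000 = -16.91 per mil
step 3: δ = (-16.91 + 1000)·(12.7/1000 + 1) − 1000 = -4.42 per mil
step 4: δ = (-4.42 + 1000)·(-23.9/1000 + 1) − 1000 = -28.22 per mil

-28.2 per mil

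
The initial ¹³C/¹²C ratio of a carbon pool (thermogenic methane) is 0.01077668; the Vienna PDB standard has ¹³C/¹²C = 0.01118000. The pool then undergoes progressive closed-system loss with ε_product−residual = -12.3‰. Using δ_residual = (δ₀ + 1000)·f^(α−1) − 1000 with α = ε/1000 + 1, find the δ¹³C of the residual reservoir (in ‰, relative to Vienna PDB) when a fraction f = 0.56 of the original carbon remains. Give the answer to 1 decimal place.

δ₀ = (0.01077668/0.01118000 − 1)×1000 = (0.963925 − 1)×1000 = -36.075‰
α − 1 = ε/1000 = -0.0123
f^(α−1) = 0.56^(-0.0123) = 1.007157
δ_res = (-36.075 + 1000) × 1.007157 − 1000 = 970.824 − 1000 = -29.18‰

-29.2‰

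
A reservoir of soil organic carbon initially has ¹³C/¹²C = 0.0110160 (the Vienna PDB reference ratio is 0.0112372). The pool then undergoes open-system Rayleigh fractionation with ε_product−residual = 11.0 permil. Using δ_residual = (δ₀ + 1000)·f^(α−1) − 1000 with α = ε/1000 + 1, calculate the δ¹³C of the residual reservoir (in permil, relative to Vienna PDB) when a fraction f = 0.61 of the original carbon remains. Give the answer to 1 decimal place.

-25.0 permil

δ₀ = (0.0110160/0.0112372 − 1)×1000 = (0.980315 − 1)×1000 = -19.685 permil
α − 1 = ε/1000 = 0.0110
f^(α−1) = 0.61^(0.0110) = 0.994577
δ_res = (-19.685 + 1000) × 0.994577 − 1000 = 975.000 − 1000 = -25.00 permil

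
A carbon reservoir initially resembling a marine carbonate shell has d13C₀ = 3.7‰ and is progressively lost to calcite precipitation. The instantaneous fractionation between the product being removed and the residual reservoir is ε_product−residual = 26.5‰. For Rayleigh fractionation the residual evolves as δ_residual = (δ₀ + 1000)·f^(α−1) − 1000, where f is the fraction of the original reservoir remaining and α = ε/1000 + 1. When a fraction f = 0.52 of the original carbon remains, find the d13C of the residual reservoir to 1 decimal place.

-13.5‰

Rayleigh residual: δ_res = (δ₀ + 1000)·f^(α−1) − 1000
α = ε/1000 + 1 = 1.02650, so α − 1 = 0.02650
f^(α−1) = 0.52^(0.02650) = 0.982820
δ_res = (3.7 + 1000) × 0.982820 − 1000 = 986.457 − 1000 = -13.54‰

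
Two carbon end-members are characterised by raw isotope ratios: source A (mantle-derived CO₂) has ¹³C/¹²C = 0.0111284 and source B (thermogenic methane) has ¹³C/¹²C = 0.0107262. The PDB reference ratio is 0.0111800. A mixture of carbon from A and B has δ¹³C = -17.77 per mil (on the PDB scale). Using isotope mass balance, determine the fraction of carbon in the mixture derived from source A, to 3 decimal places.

δ_A = (0.0111284/0.0111800 − 1)×1000 = (0.995385 − 1)×1000 = -4.615 per mil
δ_B = (0.0107262/0.0111800 − 1)×1000 = (0.959410 − 1)×1000 = -40.590 per mil
f_A = (δ_mix − δ_B)/(δ_A − δ_B) = (-17.77 − (-40.590))/(-4.615 − (-40.590))
f_A = 22.820 / 35.975 = 0.6343

0.634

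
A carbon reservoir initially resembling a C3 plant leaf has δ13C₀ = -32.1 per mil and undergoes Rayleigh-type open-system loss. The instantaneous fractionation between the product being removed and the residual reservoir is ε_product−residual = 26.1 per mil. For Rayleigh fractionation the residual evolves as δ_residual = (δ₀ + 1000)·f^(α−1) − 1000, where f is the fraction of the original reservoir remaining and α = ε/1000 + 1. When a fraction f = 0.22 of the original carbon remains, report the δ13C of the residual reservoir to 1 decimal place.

-69.6 per mil

Rayleigh residual: δ_res = (δ₀ + 1000)·f^(α−1) − 1000
α = ε/1000 + 1 = 1.02610, so α − 1 = 0.02610
f^(α−1) = 0.22^(0.02610) = 0.961252
δ_res = (-32.1 + 1000) × 0.961252 − 1000 = 930.396 − 1000 = -69.60 per mil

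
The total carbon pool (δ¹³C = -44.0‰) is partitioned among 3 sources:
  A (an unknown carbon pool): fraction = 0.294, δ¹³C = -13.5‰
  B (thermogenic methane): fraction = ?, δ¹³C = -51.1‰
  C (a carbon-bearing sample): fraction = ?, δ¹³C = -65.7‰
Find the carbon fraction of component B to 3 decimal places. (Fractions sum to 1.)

0.435

Let f_B and f_C be the unknown fractions; fractions sum to 1 so f_B + f_C = 0.706.
Mass balance: Σ fᵢ·δᵢ = δ_bulk ⇒ f_B·(-51.1) + f_C·(-65.7) = -44.0 − (-3.969) = -40.031
Substitute f_C = 0.706 − f_B:
f_B·(-51.1 − -65.7) = -40.031 − 0.706×(-65.7) = 6.353
f_B = 6.353 / 14.6 = 0.4352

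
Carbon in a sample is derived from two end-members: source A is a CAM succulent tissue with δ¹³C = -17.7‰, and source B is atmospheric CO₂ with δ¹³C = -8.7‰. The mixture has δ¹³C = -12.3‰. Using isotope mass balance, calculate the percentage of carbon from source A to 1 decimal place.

40.0%

δ_mix = f_A·δ_A + (1 − f_A)·δ_B  ⇒  f_A = (δ_mix − δ_B)/(δ_A − δ_B)
f_A = (-12.3 − (-8.7)) / (-17.7 − (-8.7))
f_A = -3.6 / -9.0 = 0.4000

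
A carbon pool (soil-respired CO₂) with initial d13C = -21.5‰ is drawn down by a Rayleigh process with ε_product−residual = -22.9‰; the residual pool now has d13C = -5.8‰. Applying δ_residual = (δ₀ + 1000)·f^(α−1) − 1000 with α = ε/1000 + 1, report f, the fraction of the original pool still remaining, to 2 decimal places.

α − 1 = ε/1000 = -0.0229
(δ_res + 1000)/(δ₀ + 1000) = (-5.8 + 1000)/(-21.5 + 1000) = 994.2/978.5 = 1.016045
f = 1.016045^(1/-0.0229) = exp(ln(1.016045)/-0.0229) = exp(0.01592/-0.0229)
f = exp(-0.6951) = 0.4990

0.50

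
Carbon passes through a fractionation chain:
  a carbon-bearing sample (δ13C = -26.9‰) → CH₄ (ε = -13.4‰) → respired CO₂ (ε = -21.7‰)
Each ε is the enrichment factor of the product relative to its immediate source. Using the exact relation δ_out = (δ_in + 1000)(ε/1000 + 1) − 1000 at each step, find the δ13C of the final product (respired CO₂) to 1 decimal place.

step 1: δ = (-26.90 + 1000)·(-13.4/1000 + 1) − 1000 = -39.94‰
step 2: δ = (-39.94 + 1000)·(-21.7/1000 + 1) − 1000 = -60.77‰

-60.8‰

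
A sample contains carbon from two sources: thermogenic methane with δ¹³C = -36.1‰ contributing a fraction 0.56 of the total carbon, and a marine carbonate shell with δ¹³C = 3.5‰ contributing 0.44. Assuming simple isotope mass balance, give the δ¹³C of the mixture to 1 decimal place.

δ_mix = f_A·δ_A + f_B·δ_B
δ_mix = 0.56 × (-36.1) + 0.44 × (3.5)
δ_mix = -20.22 + 1.54 = -18.68‰

-18.7‰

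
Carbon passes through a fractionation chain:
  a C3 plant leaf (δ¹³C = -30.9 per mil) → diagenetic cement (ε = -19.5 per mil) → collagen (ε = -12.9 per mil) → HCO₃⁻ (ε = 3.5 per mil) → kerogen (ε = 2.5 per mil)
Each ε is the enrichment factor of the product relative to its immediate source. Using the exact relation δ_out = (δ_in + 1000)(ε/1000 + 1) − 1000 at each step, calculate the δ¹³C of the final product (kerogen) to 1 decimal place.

step 1: δ = (-30.90 + 1000)·(-19.5/1000 + 1) − 1000 = -49.80 per mil
step 2: δ = (-49.80 + 1000)·(-12.9/1000 + 1) − 1000 = -62.06 per mil
step 3: δ = (-62.06 + 1000)·(3.5/1000 + 1) − 1000 = -58.77 per mil
step 4: δ = (-58.77 + 1000)·(2.5/1000 + 1) − 1000 = -56.42 per mil

-56.4 per mil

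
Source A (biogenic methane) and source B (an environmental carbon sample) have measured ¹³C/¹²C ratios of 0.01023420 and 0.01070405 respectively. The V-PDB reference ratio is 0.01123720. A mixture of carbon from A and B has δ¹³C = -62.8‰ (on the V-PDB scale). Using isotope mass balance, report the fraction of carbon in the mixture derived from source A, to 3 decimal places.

δ_A = (0.01023420/0.01123720 − 1)×1000 = (0.910743 − 1)×1000 = -89.257‰
δ_B = (0.01070405/0.01123720 − 1)×1000 = (0.952555 − 1)×1000 = -47.445‰
f_A = (δ_mix − δ_B)/(δ_A − δ_B) = (-62.8 − (-47.445))/(-89.257 − (-47.445))
f_A = -15.355 / -41.812 = 0.3672

0.367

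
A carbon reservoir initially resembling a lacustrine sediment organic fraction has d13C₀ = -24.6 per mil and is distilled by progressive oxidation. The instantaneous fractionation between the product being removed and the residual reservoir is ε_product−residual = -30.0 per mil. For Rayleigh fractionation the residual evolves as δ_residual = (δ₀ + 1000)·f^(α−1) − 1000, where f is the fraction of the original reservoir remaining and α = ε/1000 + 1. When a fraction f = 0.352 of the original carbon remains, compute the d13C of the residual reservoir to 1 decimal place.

6.4 per mil

Rayleigh residual: δ_res = (δ₀ + 1000)·f^(α−1) − 1000
α = ε/1000 + 1 = 0.97000, so α − 1 = -0.03000
f^(α−1) = 0.352^(-0.03000) = 1.031819
δ_res = (-24.6 + 1000) × 1.031819 − 1000 = 1006.437 − 1000 = 6.44 per mil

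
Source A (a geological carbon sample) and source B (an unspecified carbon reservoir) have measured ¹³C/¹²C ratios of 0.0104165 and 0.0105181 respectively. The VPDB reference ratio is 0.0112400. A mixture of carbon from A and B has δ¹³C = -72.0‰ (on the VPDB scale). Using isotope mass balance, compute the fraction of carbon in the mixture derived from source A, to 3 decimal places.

0.860

δ_A = (0.0104165/0.0112400 − 1)×1000 = (0.926735 − 1)×1000 = -73.265‰
δ_B = (0.0105181/0.0112400 − 1)×1000 = (0.935774 − 1)×1000 = -64.226‰
f_A = (δ_mix − δ_B)/(δ_A − δ_B) = (-72.0 − (-64.226))/(-73.265 − (-64.226))
f_A = -7.774 / -9.039 = 0.8600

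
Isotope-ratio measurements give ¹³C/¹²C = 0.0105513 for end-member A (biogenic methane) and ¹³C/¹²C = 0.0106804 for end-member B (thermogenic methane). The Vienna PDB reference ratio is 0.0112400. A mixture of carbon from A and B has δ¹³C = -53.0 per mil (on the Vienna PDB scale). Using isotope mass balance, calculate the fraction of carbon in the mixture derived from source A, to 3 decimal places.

0.280

δ_A = (0.0105513/0.0112400 − 1)×1000 = (0.938728 − 1)×1000 = -61.272 per mil
δ_B = (0.0106804/0.0112400 − 1)×1000 = (0.950214 − 1)×1000 = -49.786 per mil
f_A = (δ_mix − δ_B)/(δ_A − δ_B) = (-53.0 − (-49.786))/(-61.272 − (-49.786))
f_A = -3.214 / -11.486 = 0.2798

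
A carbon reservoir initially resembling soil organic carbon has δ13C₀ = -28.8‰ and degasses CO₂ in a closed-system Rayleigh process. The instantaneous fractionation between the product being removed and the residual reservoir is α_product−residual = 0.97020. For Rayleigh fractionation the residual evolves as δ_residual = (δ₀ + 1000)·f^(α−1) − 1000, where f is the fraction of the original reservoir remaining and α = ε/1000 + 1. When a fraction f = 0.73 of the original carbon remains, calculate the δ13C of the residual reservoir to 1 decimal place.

-19.6‰

Rayleigh residual: δ_res = (δ₀ + 1000)·f^(α−1) − 1000
α − 1 = -0.02980
f^(α−1) = 0.73^(-0.02980) = 1.009422
δ_res = (-28.8 + 1000) × 1.009422 − 1000 = 980.351 − 1000 = -19.65‰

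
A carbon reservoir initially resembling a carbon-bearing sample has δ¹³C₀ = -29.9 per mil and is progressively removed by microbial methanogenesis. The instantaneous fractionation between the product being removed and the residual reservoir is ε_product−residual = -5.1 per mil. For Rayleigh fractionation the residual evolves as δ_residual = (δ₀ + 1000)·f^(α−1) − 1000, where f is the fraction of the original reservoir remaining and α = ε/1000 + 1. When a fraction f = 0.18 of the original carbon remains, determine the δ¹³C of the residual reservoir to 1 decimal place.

Rayleigh residual: δ_res = (δ₀ + 1000)·f^(α−1) − 1000
α = ε/1000 + 1 = 0.99490, so α − 1 = -0.00510
f^(α−1) = 0.18^(-0.00510) = 1.008784
δ_res = (-29.9 + 1000) × 1.008784 − 1000 = 978.621 − 1000 = -21.38 per mil

-21.4 per mil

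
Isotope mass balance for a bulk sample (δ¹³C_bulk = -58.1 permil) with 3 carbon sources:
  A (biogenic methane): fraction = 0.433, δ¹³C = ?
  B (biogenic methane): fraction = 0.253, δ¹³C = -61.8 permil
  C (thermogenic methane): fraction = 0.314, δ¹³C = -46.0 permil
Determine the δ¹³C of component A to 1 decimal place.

-64.7 permil

Isotope mass balance: δ_bulk = Σ fᵢ·δᵢ.
-58.1 = 0.433×δ_A + 0.253×(-61.8) + 0.314×(-46.0)
0.433·δ_A = -58.1 − (-30.079) = -28.021
δ_A = -28.021 / 0.433 = -64.71 permil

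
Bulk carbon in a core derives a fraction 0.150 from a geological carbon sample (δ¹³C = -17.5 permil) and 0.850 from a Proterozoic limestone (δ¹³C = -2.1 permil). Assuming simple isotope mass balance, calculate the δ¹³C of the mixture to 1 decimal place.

δ_mix = f_A·δ_A + f_B·δ_B
δ_mix = 0.150 × (-17.5) + 0.850 × (-2.1)
δ_mix = -2.62 + -1.78 = -4.41 permil

-4.4 permil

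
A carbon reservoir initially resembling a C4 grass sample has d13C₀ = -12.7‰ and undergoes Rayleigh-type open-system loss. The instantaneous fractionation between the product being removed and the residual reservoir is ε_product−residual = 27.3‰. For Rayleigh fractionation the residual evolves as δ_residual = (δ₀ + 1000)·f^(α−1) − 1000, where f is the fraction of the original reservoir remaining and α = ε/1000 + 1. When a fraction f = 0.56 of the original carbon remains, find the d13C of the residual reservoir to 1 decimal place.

-28.2‰

Rayleigh residual: δ_res = (δ₀ + 1000)·f^(α−1) − 1000
α = ε/1000 + 1 = 1.02730, so α − 1 = 0.02730
f^(α−1) = 0.56^(0.02730) = 0.984296
δ_res = (-12.7 + 1000) × 0.984296 − 1000 = 971.795 − 1000 = -28.20‰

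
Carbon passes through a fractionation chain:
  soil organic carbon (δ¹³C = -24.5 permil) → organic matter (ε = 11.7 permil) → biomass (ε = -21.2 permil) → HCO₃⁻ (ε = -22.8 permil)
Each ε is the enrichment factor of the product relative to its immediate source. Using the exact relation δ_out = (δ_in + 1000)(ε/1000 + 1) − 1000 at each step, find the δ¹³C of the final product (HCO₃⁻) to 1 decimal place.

step 1: δ = (-24.50 + 1000)·(11.7/1000 + 1) − 1000 = -13.09 permil
step 2: δ = (-13.09 + 1000)·(-21.2/1000 + 1) − 1000 = -34.01 permil
step 3: δ = (-34.01 + 1000)·(-22.8/1000 + 1) − 1000 = -56.03 permil

-56.0 permil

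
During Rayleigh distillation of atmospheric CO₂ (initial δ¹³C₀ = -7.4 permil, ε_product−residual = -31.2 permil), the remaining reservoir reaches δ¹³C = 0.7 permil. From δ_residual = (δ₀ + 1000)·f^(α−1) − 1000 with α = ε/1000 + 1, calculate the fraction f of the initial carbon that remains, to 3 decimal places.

0.771

α − 1 = ε/1000 = -0.0312
(δ_res + 1000)/(δ₀ + 1000) = (0.7 + 1000)/(-7.4 + 1000) = 1000.7/992.6 = 1.008160
f = 1.008160^(1/-0.0312) = exp(ln(1.008160)/-0.0312) = exp(0.00813/-0.0312)
f = exp(-0.2605) = 0.7707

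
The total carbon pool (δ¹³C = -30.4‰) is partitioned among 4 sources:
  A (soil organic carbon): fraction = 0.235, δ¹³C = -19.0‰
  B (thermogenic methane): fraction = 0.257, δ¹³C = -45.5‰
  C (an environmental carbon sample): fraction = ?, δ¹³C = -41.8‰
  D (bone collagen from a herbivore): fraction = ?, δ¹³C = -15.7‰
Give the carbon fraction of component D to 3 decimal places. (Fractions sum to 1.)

Let f_D and f_C be the unknown fractions; fractions sum to 1 so f_D + f_C = 0.508.
Mass balance: Σ fᵢ·δᵢ = δ_bulk ⇒ f_D·(-15.7) + f_C·(-41.8) = -30.4 − (-16.159) = -14.241
Substitute f_C = 0.508 − f_D:
f_D·(-15.7 − -41.8) = -14.241 − 0.508×(-41.8) = 6.993
f_D = 6.993 / 26.1 = 0.2679

0.268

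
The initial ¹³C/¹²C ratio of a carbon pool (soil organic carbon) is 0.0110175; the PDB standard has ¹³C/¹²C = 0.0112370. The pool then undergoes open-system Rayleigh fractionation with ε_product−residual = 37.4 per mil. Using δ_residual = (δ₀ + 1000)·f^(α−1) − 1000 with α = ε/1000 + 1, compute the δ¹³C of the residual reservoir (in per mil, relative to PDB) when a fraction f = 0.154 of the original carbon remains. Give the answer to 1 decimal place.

-85.8 per mil

δ₀ = (0.0110175/0.0112370 − 1)×1000 = (0.980466 − 1)×1000 = -19.534 per mil
α − 1 = ε/1000 = 0.0374
f^(α−1) = 0.154^(0.0374) = 0.932424
δ_res = (-19.534 + 1000) × 0.932424 − 1000 = 914.210 − 1000 = -85.79 per mil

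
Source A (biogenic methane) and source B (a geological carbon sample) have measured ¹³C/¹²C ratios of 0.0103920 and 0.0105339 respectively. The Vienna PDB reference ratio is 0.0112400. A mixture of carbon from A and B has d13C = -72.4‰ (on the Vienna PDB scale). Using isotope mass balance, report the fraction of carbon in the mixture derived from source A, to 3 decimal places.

0.759

δ_A = (0.0103920/0.0112400 − 1)×1000 = (0.924555 − 1)×1000 = -75.445‰
δ_B = (0.0105339/0.0112400 − 1)×1000 = (0.937180 − 1)×1000 = -62.820‰
f_A = (δ_mix − δ_B)/(δ_A − δ_B) = (-72.4 − (-62.820))/(-75.445 − (-62.820))
f_A = -9.580 / -12.625 = 0.7588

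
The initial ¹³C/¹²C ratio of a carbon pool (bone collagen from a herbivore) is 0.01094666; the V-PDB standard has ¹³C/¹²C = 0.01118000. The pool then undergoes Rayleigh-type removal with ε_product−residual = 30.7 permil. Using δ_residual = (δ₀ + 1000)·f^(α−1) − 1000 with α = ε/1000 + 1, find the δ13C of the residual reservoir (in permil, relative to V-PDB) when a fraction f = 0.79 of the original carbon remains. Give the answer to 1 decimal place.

-27.9 permil

δ₀ = (0.01094666/0.01118000 − 1)×1000 = (0.979129 − 1)×1000 = -20.871 permil
α − 1 = ε/1000 = 0.0307
f^(α−1) = 0.79^(0.0307) = 0.992789
δ_res = (-20.871 + 1000) × 0.992789 − 1000 = 972.069 − 1000 = -27.93 permil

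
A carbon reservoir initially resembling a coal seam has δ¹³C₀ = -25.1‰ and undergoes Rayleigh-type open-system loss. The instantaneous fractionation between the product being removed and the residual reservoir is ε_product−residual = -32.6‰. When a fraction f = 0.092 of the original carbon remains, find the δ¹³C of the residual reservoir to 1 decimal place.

Rayleigh residual: δ_res = (δ₀ + 1000)·f^(α−1) − 1000
α = ε/1000 + 1 = 0.96740, so α − 1 = -0.03260
f^(α−1) = 0.092^(-0.03260) = 1.080888
δ_res = (-25.1 + 1000) × 1.080888 − 1000 = 1053.757 − 1000 = 53.76‰

53.8‰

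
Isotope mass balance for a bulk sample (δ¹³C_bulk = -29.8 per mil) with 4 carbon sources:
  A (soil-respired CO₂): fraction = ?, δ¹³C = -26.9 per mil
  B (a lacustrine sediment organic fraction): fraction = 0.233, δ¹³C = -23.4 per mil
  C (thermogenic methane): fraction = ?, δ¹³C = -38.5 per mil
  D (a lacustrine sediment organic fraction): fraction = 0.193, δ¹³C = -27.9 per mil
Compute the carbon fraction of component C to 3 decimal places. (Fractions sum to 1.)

Let f_C and f_A be the unknown fractions; fractions sum to 1 so f_C + f_A = 0.574.
Mass balance: Σ fᵢ·δᵢ = δ_bulk ⇒ f_C·(-38.5) + f_A·(-26.9) = -29.8 − (-10.837) = -18.963
Substitute f_A = 0.574 − f_C:
f_C·(-38.5 − -26.9) = -18.963 − 0.574×(-26.9) = -3.523
f_C = -3.523 / -11.6 = 0.3037

0.304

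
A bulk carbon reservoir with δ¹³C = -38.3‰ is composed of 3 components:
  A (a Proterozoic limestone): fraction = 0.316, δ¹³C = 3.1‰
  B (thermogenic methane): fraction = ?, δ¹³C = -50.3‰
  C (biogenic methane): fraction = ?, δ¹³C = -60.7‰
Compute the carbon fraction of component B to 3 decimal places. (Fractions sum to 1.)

Let f_B and f_C be the unknown fractions; fractions sum to 1 so f_B + f_C = 0.684.
Mass balance: Σ fᵢ·δᵢ = δ_bulk ⇒ f_B·(-50.3) + f_C·(-60.7) = -38.3 − (0.980) = -39.280
Substitute f_C = 0.684 − f_B:
f_B·(-50.3 − -60.7) = -39.280 − 0.684×(-60.7) = 2.239
f_B = 2.239 / 10.4 = 0.2153

0.215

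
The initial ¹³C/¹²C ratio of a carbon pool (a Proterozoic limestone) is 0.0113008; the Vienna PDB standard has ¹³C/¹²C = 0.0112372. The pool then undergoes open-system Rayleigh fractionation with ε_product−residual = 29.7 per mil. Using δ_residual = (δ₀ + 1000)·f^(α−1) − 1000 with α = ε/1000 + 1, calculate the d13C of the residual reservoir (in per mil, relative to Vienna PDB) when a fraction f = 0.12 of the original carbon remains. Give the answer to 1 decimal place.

-55.7 per mil

δ₀ = (0.0113008/0.0112372 − 1)×1000 = (1.005660 − 1)×1000 = 5.660 per mil
α − 1 = ε/1000 = 0.0297
f^(α−1) = 0.12^(0.0297) = 0.938970
δ_res = (5.660 + 1000) × 0.938970 − 1000 = 944.284 − 1000 = -55.72 per mil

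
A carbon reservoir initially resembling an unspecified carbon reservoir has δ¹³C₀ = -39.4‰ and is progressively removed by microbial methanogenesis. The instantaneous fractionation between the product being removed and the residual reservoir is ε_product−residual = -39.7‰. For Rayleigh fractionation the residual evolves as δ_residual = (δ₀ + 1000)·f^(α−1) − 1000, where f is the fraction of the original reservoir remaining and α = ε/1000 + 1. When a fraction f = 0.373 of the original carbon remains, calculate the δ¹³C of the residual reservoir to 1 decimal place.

-1.0‰

Rayleigh residual: δ_res = (δ₀ + 1000)·f^(α−1) − 1000
α = ε/1000 + 1 = 0.96030, so α − 1 = -0.03970
f^(α−1) = 0.373^(-0.03970) = 1.039928
δ_res = (-39.4 + 1000) × 1.039928 − 1000 = 998.955 − 1000 = -1.05‰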